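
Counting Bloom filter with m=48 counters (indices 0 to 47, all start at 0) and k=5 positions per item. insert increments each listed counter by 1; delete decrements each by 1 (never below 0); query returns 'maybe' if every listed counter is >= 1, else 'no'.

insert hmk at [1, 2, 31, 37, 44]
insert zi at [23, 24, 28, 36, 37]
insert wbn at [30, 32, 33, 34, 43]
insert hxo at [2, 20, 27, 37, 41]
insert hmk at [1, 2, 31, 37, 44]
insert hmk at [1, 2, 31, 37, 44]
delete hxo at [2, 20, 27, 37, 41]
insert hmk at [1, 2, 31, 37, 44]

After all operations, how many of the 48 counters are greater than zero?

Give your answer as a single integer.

Step 1: insert hmk at [1, 2, 31, 37, 44] -> counters=[0,1,1,0,0,0,0,0,0,0,0,0,0,0,0,0,0,0,0,0,0,0,0,0,0,0,0,0,0,0,0,1,0,0,0,0,0,1,0,0,0,0,0,0,1,0,0,0]
Step 2: insert zi at [23, 24, 28, 36, 37] -> counters=[0,1,1,0,0,0,0,0,0,0,0,0,0,0,0,0,0,0,0,0,0,0,0,1,1,0,0,0,1,0,0,1,0,0,0,0,1,2,0,0,0,0,0,0,1,0,0,0]
Step 3: insert wbn at [30, 32, 33, 34, 43] -> counters=[0,1,1,0,0,0,0,0,0,0,0,0,0,0,0,0,0,0,0,0,0,0,0,1,1,0,0,0,1,0,1,1,1,1,1,0,1,2,0,0,0,0,0,1,1,0,0,0]
Step 4: insert hxo at [2, 20, 27, 37, 41] -> counters=[0,1,2,0,0,0,0,0,0,0,0,0,0,0,0,0,0,0,0,0,1,0,0,1,1,0,0,1,1,0,1,1,1,1,1,0,1,3,0,0,0,1,0,1,1,0,0,0]
Step 5: insert hmk at [1, 2, 31, 37, 44] -> counters=[0,2,3,0,0,0,0,0,0,0,0,0,0,0,0,0,0,0,0,0,1,0,0,1,1,0,0,1,1,0,1,2,1,1,1,0,1,4,0,0,0,1,0,1,2,0,0,0]
Step 6: insert hmk at [1, 2, 31, 37, 44] -> counters=[0,3,4,0,0,0,0,0,0,0,0,0,0,0,0,0,0,0,0,0,1,0,0,1,1,0,0,1,1,0,1,3,1,1,1,0,1,5,0,0,0,1,0,1,3,0,0,0]
Step 7: delete hxo at [2, 20, 27, 37, 41] -> counters=[0,3,3,0,0,0,0,0,0,0,0,0,0,0,0,0,0,0,0,0,0,0,0,1,1,0,0,0,1,0,1,3,1,1,1,0,1,4,0,0,0,0,0,1,3,0,0,0]
Step 8: insert hmk at [1, 2, 31, 37, 44] -> counters=[0,4,4,0,0,0,0,0,0,0,0,0,0,0,0,0,0,0,0,0,0,0,0,1,1,0,0,0,1,0,1,4,1,1,1,0,1,5,0,0,0,0,0,1,4,0,0,0]
Final counters=[0,4,4,0,0,0,0,0,0,0,0,0,0,0,0,0,0,0,0,0,0,0,0,1,1,0,0,0,1,0,1,4,1,1,1,0,1,5,0,0,0,0,0,1,4,0,0,0] -> 14 nonzero

Answer: 14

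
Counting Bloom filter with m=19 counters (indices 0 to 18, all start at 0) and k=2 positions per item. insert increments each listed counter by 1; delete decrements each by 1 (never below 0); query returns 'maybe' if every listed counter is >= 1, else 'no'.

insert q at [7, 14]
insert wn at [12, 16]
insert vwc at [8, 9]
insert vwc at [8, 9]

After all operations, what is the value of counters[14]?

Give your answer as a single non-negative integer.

Answer: 1

Derivation:
Step 1: insert q at [7, 14] -> counters=[0,0,0,0,0,0,0,1,0,0,0,0,0,0,1,0,0,0,0]
Step 2: insert wn at [12, 16] -> counters=[0,0,0,0,0,0,0,1,0,0,0,0,1,0,1,0,1,0,0]
Step 3: insert vwc at [8, 9] -> counters=[0,0,0,0,0,0,0,1,1,1,0,0,1,0,1,0,1,0,0]
Step 4: insert vwc at [8, 9] -> counters=[0,0,0,0,0,0,0,1,2,2,0,0,1,0,1,0,1,0,0]
Final counters=[0,0,0,0,0,0,0,1,2,2,0,0,1,0,1,0,1,0,0] -> counters[14]=1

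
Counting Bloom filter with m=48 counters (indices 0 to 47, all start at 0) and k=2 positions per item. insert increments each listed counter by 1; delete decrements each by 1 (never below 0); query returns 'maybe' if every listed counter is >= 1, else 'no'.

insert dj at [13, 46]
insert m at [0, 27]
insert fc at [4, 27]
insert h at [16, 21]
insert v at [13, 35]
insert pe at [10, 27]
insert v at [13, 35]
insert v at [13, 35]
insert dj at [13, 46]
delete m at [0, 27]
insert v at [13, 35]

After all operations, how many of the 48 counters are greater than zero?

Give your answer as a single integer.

Answer: 8

Derivation:
Step 1: insert dj at [13, 46] -> counters=[0,0,0,0,0,0,0,0,0,0,0,0,0,1,0,0,0,0,0,0,0,0,0,0,0,0,0,0,0,0,0,0,0,0,0,0,0,0,0,0,0,0,0,0,0,0,1,0]
Step 2: insert m at [0, 27] -> counters=[1,0,0,0,0,0,0,0,0,0,0,0,0,1,0,0,0,0,0,0,0,0,0,0,0,0,0,1,0,0,0,0,0,0,0,0,0,0,0,0,0,0,0,0,0,0,1,0]
Step 3: insert fc at [4, 27] -> counters=[1,0,0,0,1,0,0,0,0,0,0,0,0,1,0,0,0,0,0,0,0,0,0,0,0,0,0,2,0,0,0,0,0,0,0,0,0,0,0,0,0,0,0,0,0,0,1,0]
Step 4: insert h at [16, 21] -> counters=[1,0,0,0,1,0,0,0,0,0,0,0,0,1,0,0,1,0,0,0,0,1,0,0,0,0,0,2,0,0,0,0,0,0,0,0,0,0,0,0,0,0,0,0,0,0,1,0]
Step 5: insert v at [13, 35] -> counters=[1,0,0,0,1,0,0,0,0,0,0,0,0,2,0,0,1,0,0,0,0,1,0,0,0,0,0,2,0,0,0,0,0,0,0,1,0,0,0,0,0,0,0,0,0,0,1,0]
Step 6: insert pe at [10, 27] -> counters=[1,0,0,0,1,0,0,0,0,0,1,0,0,2,0,0,1,0,0,0,0,1,0,0,0,0,0,3,0,0,0,0,0,0,0,1,0,0,0,0,0,0,0,0,0,0,1,0]
Step 7: insert v at [13, 35] -> counters=[1,0,0,0,1,0,0,0,0,0,1,0,0,3,0,0,1,0,0,0,0,1,0,0,0,0,0,3,0,0,0,0,0,0,0,2,0,0,0,0,0,0,0,0,0,0,1,0]
Step 8: insert v at [13, 35] -> counters=[1,0,0,0,1,0,0,0,0,0,1,0,0,4,0,0,1,0,0,0,0,1,0,0,0,0,0,3,0,0,0,0,0,0,0,3,0,0,0,0,0,0,0,0,0,0,1,0]
Step 9: insert dj at [13, 46] -> counters=[1,0,0,0,1,0,0,0,0,0,1,0,0,5,0,0,1,0,0,0,0,1,0,0,0,0,0,3,0,0,0,0,0,0,0,3,0,0,0,0,0,0,0,0,0,0,2,0]
Step 10: delete m at [0, 27] -> counters=[0,0,0,0,1,0,0,0,0,0,1,0,0,5,0,0,1,0,0,0,0,1,0,0,0,0,0,2,0,0,0,0,0,0,0,3,0,0,0,0,0,0,0,0,0,0,2,0]
Step 11: insert v at [13, 35] -> counters=[0,0,0,0,1,0,0,0,0,0,1,0,0,6,0,0,1,0,0,0,0,1,0,0,0,0,0,2,0,0,0,0,0,0,0,4,0,0,0,0,0,0,0,0,0,0,2,0]
Final counters=[0,0,0,0,1,0,0,0,0,0,1,0,0,6,0,0,1,0,0,0,0,1,0,0,0,0,0,2,0,0,0,0,0,0,0,4,0,0,0,0,0,0,0,0,0,0,2,0] -> 8 nonzero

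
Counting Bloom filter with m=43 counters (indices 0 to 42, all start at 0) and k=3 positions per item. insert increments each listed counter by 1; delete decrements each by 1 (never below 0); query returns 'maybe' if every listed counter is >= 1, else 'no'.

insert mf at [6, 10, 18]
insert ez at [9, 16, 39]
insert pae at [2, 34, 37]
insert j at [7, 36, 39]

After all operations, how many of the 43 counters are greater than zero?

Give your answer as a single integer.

Step 1: insert mf at [6, 10, 18] -> counters=[0,0,0,0,0,0,1,0,0,0,1,0,0,0,0,0,0,0,1,0,0,0,0,0,0,0,0,0,0,0,0,0,0,0,0,0,0,0,0,0,0,0,0]
Step 2: insert ez at [9, 16, 39] -> counters=[0,0,0,0,0,0,1,0,0,1,1,0,0,0,0,0,1,0,1,0,0,0,0,0,0,0,0,0,0,0,0,0,0,0,0,0,0,0,0,1,0,0,0]
Step 3: insert pae at [2, 34, 37] -> counters=[0,0,1,0,0,0,1,0,0,1,1,0,0,0,0,0,1,0,1,0,0,0,0,0,0,0,0,0,0,0,0,0,0,0,1,0,0,1,0,1,0,0,0]
Step 4: insert j at [7, 36, 39] -> counters=[0,0,1,0,0,0,1,1,0,1,1,0,0,0,0,0,1,0,1,0,0,0,0,0,0,0,0,0,0,0,0,0,0,0,1,0,1,1,0,2,0,0,0]
Final counters=[0,0,1,0,0,0,1,1,0,1,1,0,0,0,0,0,1,0,1,0,0,0,0,0,0,0,0,0,0,0,0,0,0,0,1,0,1,1,0,2,0,0,0] -> 11 nonzero

Answer: 11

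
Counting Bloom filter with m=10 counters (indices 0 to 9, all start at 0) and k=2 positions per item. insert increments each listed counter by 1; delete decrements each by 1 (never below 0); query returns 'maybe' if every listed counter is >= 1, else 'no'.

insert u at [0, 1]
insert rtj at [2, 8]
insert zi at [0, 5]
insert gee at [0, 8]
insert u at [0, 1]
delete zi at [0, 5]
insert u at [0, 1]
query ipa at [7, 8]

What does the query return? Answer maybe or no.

Answer: no

Derivation:
Step 1: insert u at [0, 1] -> counters=[1,1,0,0,0,0,0,0,0,0]
Step 2: insert rtj at [2, 8] -> counters=[1,1,1,0,0,0,0,0,1,0]
Step 3: insert zi at [0, 5] -> counters=[2,1,1,0,0,1,0,0,1,0]
Step 4: insert gee at [0, 8] -> counters=[3,1,1,0,0,1,0,0,2,0]
Step 5: insert u at [0, 1] -> counters=[4,2,1,0,0,1,0,0,2,0]
Step 6: delete zi at [0, 5] -> counters=[3,2,1,0,0,0,0,0,2,0]
Step 7: insert u at [0, 1] -> counters=[4,3,1,0,0,0,0,0,2,0]
Query ipa: check counters[7]=0 counters[8]=2 -> no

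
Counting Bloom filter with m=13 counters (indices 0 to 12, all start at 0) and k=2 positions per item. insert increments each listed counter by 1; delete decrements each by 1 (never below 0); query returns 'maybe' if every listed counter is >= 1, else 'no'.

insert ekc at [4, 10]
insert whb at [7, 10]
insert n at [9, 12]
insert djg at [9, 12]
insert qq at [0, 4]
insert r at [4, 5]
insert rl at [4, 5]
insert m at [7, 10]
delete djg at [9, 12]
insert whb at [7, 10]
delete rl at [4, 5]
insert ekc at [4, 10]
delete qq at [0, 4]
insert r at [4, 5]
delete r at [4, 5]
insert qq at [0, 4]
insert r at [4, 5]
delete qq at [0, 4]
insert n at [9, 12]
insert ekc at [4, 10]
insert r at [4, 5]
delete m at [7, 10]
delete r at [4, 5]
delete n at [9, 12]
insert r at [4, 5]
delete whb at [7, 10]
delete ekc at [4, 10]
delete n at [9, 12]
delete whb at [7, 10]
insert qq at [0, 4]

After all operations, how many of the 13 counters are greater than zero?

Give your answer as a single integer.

Step 1: insert ekc at [4, 10] -> counters=[0,0,0,0,1,0,0,0,0,0,1,0,0]
Step 2: insert whb at [7, 10] -> counters=[0,0,0,0,1,0,0,1,0,0,2,0,0]
Step 3: insert n at [9, 12] -> counters=[0,0,0,0,1,0,0,1,0,1,2,0,1]
Step 4: insert djg at [9, 12] -> counters=[0,0,0,0,1,0,0,1,0,2,2,0,2]
Step 5: insert qq at [0, 4] -> counters=[1,0,0,0,2,0,0,1,0,2,2,0,2]
Step 6: insert r at [4, 5] -> counters=[1,0,0,0,3,1,0,1,0,2,2,0,2]
Step 7: insert rl at [4, 5] -> counters=[1,0,0,0,4,2,0,1,0,2,2,0,2]
Step 8: insert m at [7, 10] -> counters=[1,0,0,0,4,2,0,2,0,2,3,0,2]
Step 9: delete djg at [9, 12] -> counters=[1,0,0,0,4,2,0,2,0,1,3,0,1]
Step 10: insert whb at [7, 10] -> counters=[1,0,0,0,4,2,0,3,0,1,4,0,1]
Step 11: delete rl at [4, 5] -> counters=[1,0,0,0,3,1,0,3,0,1,4,0,1]
Step 12: insert ekc at [4, 10] -> counters=[1,0,0,0,4,1,0,3,0,1,5,0,1]
Step 13: delete qq at [0, 4] -> counters=[0,0,0,0,3,1,0,3,0,1,5,0,1]
Step 14: insert r at [4, 5] -> counters=[0,0,0,0,4,2,0,3,0,1,5,0,1]
Step 15: delete r at [4, 5] -> counters=[0,0,0,0,3,1,0,3,0,1,5,0,1]
Step 16: insert qq at [0, 4] -> counters=[1,0,0,0,4,1,0,3,0,1,5,0,1]
Step 17: insert r at [4, 5] -> counters=[1,0,0,0,5,2,0,3,0,1,5,0,1]
Step 18: delete qq at [0, 4] -> counters=[0,0,0,0,4,2,0,3,0,1,5,0,1]
Step 19: insert n at [9, 12] -> counters=[0,0,0,0,4,2,0,3,0,2,5,0,2]
Step 20: insert ekc at [4, 10] -> counters=[0,0,0,0,5,2,0,3,0,2,6,0,2]
Step 21: insert r at [4, 5] -> counters=[0,0,0,0,6,3,0,3,0,2,6,0,2]
Step 22: delete m at [7, 10] -> counters=[0,0,0,0,6,3,0,2,0,2,5,0,2]
Step 23: delete r at [4, 5] -> counters=[0,0,0,0,5,2,0,2,0,2,5,0,2]
Step 24: delete n at [9, 12] -> counters=[0,0,0,0,5,2,0,2,0,1,5,0,1]
Step 25: insert r at [4, 5] -> counters=[0,0,0,0,6,3,0,2,0,1,5,0,1]
Step 26: delete whb at [7, 10] -> counters=[0,0,0,0,6,3,0,1,0,1,4,0,1]
Step 27: delete ekc at [4, 10] -> counters=[0,0,0,0,5,3,0,1,0,1,3,0,1]
Step 28: delete n at [9, 12] -> counters=[0,0,0,0,5,3,0,1,0,0,3,0,0]
Step 29: delete whb at [7, 10] -> counters=[0,0,0,0,5,3,0,0,0,0,2,0,0]
Step 30: insert qq at [0, 4] -> counters=[1,0,0,0,6,3,0,0,0,0,2,0,0]
Final counters=[1,0,0,0,6,3,0,0,0,0,2,0,0] -> 4 nonzero

Answer: 4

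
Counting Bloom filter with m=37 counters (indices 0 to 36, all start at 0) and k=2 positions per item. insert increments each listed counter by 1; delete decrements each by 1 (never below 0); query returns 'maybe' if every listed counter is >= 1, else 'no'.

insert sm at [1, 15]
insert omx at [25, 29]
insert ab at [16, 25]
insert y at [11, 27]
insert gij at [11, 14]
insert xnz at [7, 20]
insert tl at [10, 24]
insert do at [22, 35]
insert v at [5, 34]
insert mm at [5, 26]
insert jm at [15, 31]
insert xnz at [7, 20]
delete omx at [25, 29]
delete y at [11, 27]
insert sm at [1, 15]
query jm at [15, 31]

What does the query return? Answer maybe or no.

Answer: maybe

Derivation:
Step 1: insert sm at [1, 15] -> counters=[0,1,0,0,0,0,0,0,0,0,0,0,0,0,0,1,0,0,0,0,0,0,0,0,0,0,0,0,0,0,0,0,0,0,0,0,0]
Step 2: insert omx at [25, 29] -> counters=[0,1,0,0,0,0,0,0,0,0,0,0,0,0,0,1,0,0,0,0,0,0,0,0,0,1,0,0,0,1,0,0,0,0,0,0,0]
Step 3: insert ab at [16, 25] -> counters=[0,1,0,0,0,0,0,0,0,0,0,0,0,0,0,1,1,0,0,0,0,0,0,0,0,2,0,0,0,1,0,0,0,0,0,0,0]
Step 4: insert y at [11, 27] -> counters=[0,1,0,0,0,0,0,0,0,0,0,1,0,0,0,1,1,0,0,0,0,0,0,0,0,2,0,1,0,1,0,0,0,0,0,0,0]
Step 5: insert gij at [11, 14] -> counters=[0,1,0,0,0,0,0,0,0,0,0,2,0,0,1,1,1,0,0,0,0,0,0,0,0,2,0,1,0,1,0,0,0,0,0,0,0]
Step 6: insert xnz at [7, 20] -> counters=[0,1,0,0,0,0,0,1,0,0,0,2,0,0,1,1,1,0,0,0,1,0,0,0,0,2,0,1,0,1,0,0,0,0,0,0,0]
Step 7: insert tl at [10, 24] -> counters=[0,1,0,0,0,0,0,1,0,0,1,2,0,0,1,1,1,0,0,0,1,0,0,0,1,2,0,1,0,1,0,0,0,0,0,0,0]
Step 8: insert do at [22, 35] -> counters=[0,1,0,0,0,0,0,1,0,0,1,2,0,0,1,1,1,0,0,0,1,0,1,0,1,2,0,1,0,1,0,0,0,0,0,1,0]
Step 9: insert v at [5, 34] -> counters=[0,1,0,0,0,1,0,1,0,0,1,2,0,0,1,1,1,0,0,0,1,0,1,0,1,2,0,1,0,1,0,0,0,0,1,1,0]
Step 10: insert mm at [5, 26] -> counters=[0,1,0,0,0,2,0,1,0,0,1,2,0,0,1,1,1,0,0,0,1,0,1,0,1,2,1,1,0,1,0,0,0,0,1,1,0]
Step 11: insert jm at [15, 31] -> counters=[0,1,0,0,0,2,0,1,0,0,1,2,0,0,1,2,1,0,0,0,1,0,1,0,1,2,1,1,0,1,0,1,0,0,1,1,0]
Step 12: insert xnz at [7, 20] -> counters=[0,1,0,0,0,2,0,2,0,0,1,2,0,0,1,2,1,0,0,0,2,0,1,0,1,2,1,1,0,1,0,1,0,0,1,1,0]
Step 13: delete omx at [25, 29] -> counters=[0,1,0,0,0,2,0,2,0,0,1,2,0,0,1,2,1,0,0,0,2,0,1,0,1,1,1,1,0,0,0,1,0,0,1,1,0]
Step 14: delete y at [11, 27] -> counters=[0,1,0,0,0,2,0,2,0,0,1,1,0,0,1,2,1,0,0,0,2,0,1,0,1,1,1,0,0,0,0,1,0,0,1,1,0]
Step 15: insert sm at [1, 15] -> counters=[0,2,0,0,0,2,0,2,0,0,1,1,0,0,1,3,1,0,0,0,2,0,1,0,1,1,1,0,0,0,0,1,0,0,1,1,0]
Query jm: check counters[15]=3 counters[31]=1 -> maybe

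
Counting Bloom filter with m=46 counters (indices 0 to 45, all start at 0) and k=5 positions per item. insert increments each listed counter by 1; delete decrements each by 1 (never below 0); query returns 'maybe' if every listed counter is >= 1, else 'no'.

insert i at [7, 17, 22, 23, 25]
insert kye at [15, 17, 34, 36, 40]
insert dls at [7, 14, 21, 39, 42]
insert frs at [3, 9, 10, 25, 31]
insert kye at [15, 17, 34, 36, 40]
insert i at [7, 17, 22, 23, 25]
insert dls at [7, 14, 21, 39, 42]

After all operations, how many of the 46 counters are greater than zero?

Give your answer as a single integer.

Step 1: insert i at [7, 17, 22, 23, 25] -> counters=[0,0,0,0,0,0,0,1,0,0,0,0,0,0,0,0,0,1,0,0,0,0,1,1,0,1,0,0,0,0,0,0,0,0,0,0,0,0,0,0,0,0,0,0,0,0]
Step 2: insert kye at [15, 17, 34, 36, 40] -> counters=[0,0,0,0,0,0,0,1,0,0,0,0,0,0,0,1,0,2,0,0,0,0,1,1,0,1,0,0,0,0,0,0,0,0,1,0,1,0,0,0,1,0,0,0,0,0]
Step 3: insert dls at [7, 14, 21, 39, 42] -> counters=[0,0,0,0,0,0,0,2,0,0,0,0,0,0,1,1,0,2,0,0,0,1,1,1,0,1,0,0,0,0,0,0,0,0,1,0,1,0,0,1,1,0,1,0,0,0]
Step 4: insert frs at [3, 9, 10, 25, 31] -> counters=[0,0,0,1,0,0,0,2,0,1,1,0,0,0,1,1,0,2,0,0,0,1,1,1,0,2,0,0,0,0,0,1,0,0,1,0,1,0,0,1,1,0,1,0,0,0]
Step 5: insert kye at [15, 17, 34, 36, 40] -> counters=[0,0,0,1,0,0,0,2,0,1,1,0,0,0,1,2,0,3,0,0,0,1,1,1,0,2,0,0,0,0,0,1,0,0,2,0,2,0,0,1,2,0,1,0,0,0]
Step 6: insert i at [7, 17, 22, 23, 25] -> counters=[0,0,0,1,0,0,0,3,0,1,1,0,0,0,1,2,0,4,0,0,0,1,2,2,0,3,0,0,0,0,0,1,0,0,2,0,2,0,0,1,2,0,1,0,0,0]
Step 7: insert dls at [7, 14, 21, 39, 42] -> counters=[0,0,0,1,0,0,0,4,0,1,1,0,0,0,2,2,0,4,0,0,0,2,2,2,0,3,0,0,0,0,0,1,0,0,2,0,2,0,0,2,2,0,2,0,0,0]
Final counters=[0,0,0,1,0,0,0,4,0,1,1,0,0,0,2,2,0,4,0,0,0,2,2,2,0,3,0,0,0,0,0,1,0,0,2,0,2,0,0,2,2,0,2,0,0,0] -> 17 nonzero

Answer: 17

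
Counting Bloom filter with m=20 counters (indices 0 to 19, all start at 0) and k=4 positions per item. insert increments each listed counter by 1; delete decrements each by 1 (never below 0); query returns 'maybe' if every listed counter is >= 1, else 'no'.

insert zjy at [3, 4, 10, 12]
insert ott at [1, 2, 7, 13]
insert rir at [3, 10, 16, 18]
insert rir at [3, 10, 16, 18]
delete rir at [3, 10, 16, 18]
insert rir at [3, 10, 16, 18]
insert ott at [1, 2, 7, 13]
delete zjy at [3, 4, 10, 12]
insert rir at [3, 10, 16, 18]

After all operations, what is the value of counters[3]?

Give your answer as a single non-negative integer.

Answer: 3

Derivation:
Step 1: insert zjy at [3, 4, 10, 12] -> counters=[0,0,0,1,1,0,0,0,0,0,1,0,1,0,0,0,0,0,0,0]
Step 2: insert ott at [1, 2, 7, 13] -> counters=[0,1,1,1,1,0,0,1,0,0,1,0,1,1,0,0,0,0,0,0]
Step 3: insert rir at [3, 10, 16, 18] -> counters=[0,1,1,2,1,0,0,1,0,0,2,0,1,1,0,0,1,0,1,0]
Step 4: insert rir at [3, 10, 16, 18] -> counters=[0,1,1,3,1,0,0,1,0,0,3,0,1,1,0,0,2,0,2,0]
Step 5: delete rir at [3, 10, 16, 18] -> counters=[0,1,1,2,1,0,0,1,0,0,2,0,1,1,0,0,1,0,1,0]
Step 6: insert rir at [3, 10, 16, 18] -> counters=[0,1,1,3,1,0,0,1,0,0,3,0,1,1,0,0,2,0,2,0]
Step 7: insert ott at [1, 2, 7, 13] -> counters=[0,2,2,3,1,0,0,2,0,0,3,0,1,2,0,0,2,0,2,0]
Step 8: delete zjy at [3, 4, 10, 12] -> counters=[0,2,2,2,0,0,0,2,0,0,2,0,0,2,0,0,2,0,2,0]
Step 9: insert rir at [3, 10, 16, 18] -> counters=[0,2,2,3,0,0,0,2,0,0,3,0,0,2,0,0,3,0,3,0]
Final counters=[0,2,2,3,0,0,0,2,0,0,3,0,0,2,0,0,3,0,3,0] -> counters[3]=3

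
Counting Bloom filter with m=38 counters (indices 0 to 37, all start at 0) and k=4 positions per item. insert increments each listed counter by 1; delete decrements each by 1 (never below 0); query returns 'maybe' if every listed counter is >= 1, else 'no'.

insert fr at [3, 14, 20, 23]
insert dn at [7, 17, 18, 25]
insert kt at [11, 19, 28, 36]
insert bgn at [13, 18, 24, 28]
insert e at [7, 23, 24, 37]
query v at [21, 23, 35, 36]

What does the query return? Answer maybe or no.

Step 1: insert fr at [3, 14, 20, 23] -> counters=[0,0,0,1,0,0,0,0,0,0,0,0,0,0,1,0,0,0,0,0,1,0,0,1,0,0,0,0,0,0,0,0,0,0,0,0,0,0]
Step 2: insert dn at [7, 17, 18, 25] -> counters=[0,0,0,1,0,0,0,1,0,0,0,0,0,0,1,0,0,1,1,0,1,0,0,1,0,1,0,0,0,0,0,0,0,0,0,0,0,0]
Step 3: insert kt at [11, 19, 28, 36] -> counters=[0,0,0,1,0,0,0,1,0,0,0,1,0,0,1,0,0,1,1,1,1,0,0,1,0,1,0,0,1,0,0,0,0,0,0,0,1,0]
Step 4: insert bgn at [13, 18, 24, 28] -> counters=[0,0,0,1,0,0,0,1,0,0,0,1,0,1,1,0,0,1,2,1,1,0,0,1,1,1,0,0,2,0,0,0,0,0,0,0,1,0]
Step 5: insert e at [7, 23, 24, 37] -> counters=[0,0,0,1,0,0,0,2,0,0,0,1,0,1,1,0,0,1,2,1,1,0,0,2,2,1,0,0,2,0,0,0,0,0,0,0,1,1]
Query v: check counters[21]=0 counters[23]=2 counters[35]=0 counters[36]=1 -> no

Answer: no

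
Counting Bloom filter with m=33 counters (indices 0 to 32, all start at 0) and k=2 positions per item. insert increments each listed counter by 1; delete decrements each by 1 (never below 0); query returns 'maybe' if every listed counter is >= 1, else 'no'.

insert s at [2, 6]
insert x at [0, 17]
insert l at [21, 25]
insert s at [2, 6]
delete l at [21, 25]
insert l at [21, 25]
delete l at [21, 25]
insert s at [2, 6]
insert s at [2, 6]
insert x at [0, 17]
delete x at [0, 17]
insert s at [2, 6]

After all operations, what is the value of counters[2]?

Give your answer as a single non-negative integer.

Answer: 5

Derivation:
Step 1: insert s at [2, 6] -> counters=[0,0,1,0,0,0,1,0,0,0,0,0,0,0,0,0,0,0,0,0,0,0,0,0,0,0,0,0,0,0,0,0,0]
Step 2: insert x at [0, 17] -> counters=[1,0,1,0,0,0,1,0,0,0,0,0,0,0,0,0,0,1,0,0,0,0,0,0,0,0,0,0,0,0,0,0,0]
Step 3: insert l at [21, 25] -> counters=[1,0,1,0,0,0,1,0,0,0,0,0,0,0,0,0,0,1,0,0,0,1,0,0,0,1,0,0,0,0,0,0,0]
Step 4: insert s at [2, 6] -> counters=[1,0,2,0,0,0,2,0,0,0,0,0,0,0,0,0,0,1,0,0,0,1,0,0,0,1,0,0,0,0,0,0,0]
Step 5: delete l at [21, 25] -> counters=[1,0,2,0,0,0,2,0,0,0,0,0,0,0,0,0,0,1,0,0,0,0,0,0,0,0,0,0,0,0,0,0,0]
Step 6: insert l at [21, 25] -> counters=[1,0,2,0,0,0,2,0,0,0,0,0,0,0,0,0,0,1,0,0,0,1,0,0,0,1,0,0,0,0,0,0,0]
Step 7: delete l at [21, 25] -> counters=[1,0,2,0,0,0,2,0,0,0,0,0,0,0,0,0,0,1,0,0,0,0,0,0,0,0,0,0,0,0,0,0,0]
Step 8: insert s at [2, 6] -> counters=[1,0,3,0,0,0,3,0,0,0,0,0,0,0,0,0,0,1,0,0,0,0,0,0,0,0,0,0,0,0,0,0,0]
Step 9: insert s at [2, 6] -> counters=[1,0,4,0,0,0,4,0,0,0,0,0,0,0,0,0,0,1,0,0,0,0,0,0,0,0,0,0,0,0,0,0,0]
Step 10: insert x at [0, 17] -> counters=[2,0,4,0,0,0,4,0,0,0,0,0,0,0,0,0,0,2,0,0,0,0,0,0,0,0,0,0,0,0,0,0,0]
Step 11: delete x at [0, 17] -> counters=[1,0,4,0,0,0,4,0,0,0,0,0,0,0,0,0,0,1,0,0,0,0,0,0,0,0,0,0,0,0,0,0,0]
Step 12: insert s at [2, 6] -> counters=[1,0,5,0,0,0,5,0,0,0,0,0,0,0,0,0,0,1,0,0,0,0,0,0,0,0,0,0,0,0,0,0,0]
Final counters=[1,0,5,0,0,0,5,0,0,0,0,0,0,0,0,0,0,1,0,0,0,0,0,0,0,0,0,0,0,0,0,0,0] -> counters[2]=5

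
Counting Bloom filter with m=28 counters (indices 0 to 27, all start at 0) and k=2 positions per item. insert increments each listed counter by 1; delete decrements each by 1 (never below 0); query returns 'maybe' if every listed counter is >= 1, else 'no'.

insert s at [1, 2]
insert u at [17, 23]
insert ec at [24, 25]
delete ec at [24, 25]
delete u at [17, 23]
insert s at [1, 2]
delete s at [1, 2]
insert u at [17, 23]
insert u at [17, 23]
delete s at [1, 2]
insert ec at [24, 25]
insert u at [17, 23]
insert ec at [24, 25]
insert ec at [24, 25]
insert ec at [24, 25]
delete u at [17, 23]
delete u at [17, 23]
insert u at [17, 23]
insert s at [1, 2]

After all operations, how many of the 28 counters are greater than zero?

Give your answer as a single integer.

Step 1: insert s at [1, 2] -> counters=[0,1,1,0,0,0,0,0,0,0,0,0,0,0,0,0,0,0,0,0,0,0,0,0,0,0,0,0]
Step 2: insert u at [17, 23] -> counters=[0,1,1,0,0,0,0,0,0,0,0,0,0,0,0,0,0,1,0,0,0,0,0,1,0,0,0,0]
Step 3: insert ec at [24, 25] -> counters=[0,1,1,0,0,0,0,0,0,0,0,0,0,0,0,0,0,1,0,0,0,0,0,1,1,1,0,0]
Step 4: delete ec at [24, 25] -> counters=[0,1,1,0,0,0,0,0,0,0,0,0,0,0,0,0,0,1,0,0,0,0,0,1,0,0,0,0]
Step 5: delete u at [17, 23] -> counters=[0,1,1,0,0,0,0,0,0,0,0,0,0,0,0,0,0,0,0,0,0,0,0,0,0,0,0,0]
Step 6: insert s at [1, 2] -> counters=[0,2,2,0,0,0,0,0,0,0,0,0,0,0,0,0,0,0,0,0,0,0,0,0,0,0,0,0]
Step 7: delete s at [1, 2] -> counters=[0,1,1,0,0,0,0,0,0,0,0,0,0,0,0,0,0,0,0,0,0,0,0,0,0,0,0,0]
Step 8: insert u at [17, 23] -> counters=[0,1,1,0,0,0,0,0,0,0,0,0,0,0,0,0,0,1,0,0,0,0,0,1,0,0,0,0]
Step 9: insert u at [17, 23] -> counters=[0,1,1,0,0,0,0,0,0,0,0,0,0,0,0,0,0,2,0,0,0,0,0,2,0,0,0,0]
Step 10: delete s at [1, 2] -> counters=[0,0,0,0,0,0,0,0,0,0,0,0,0,0,0,0,0,2,0,0,0,0,0,2,0,0,0,0]
Step 11: insert ec at [24, 25] -> counters=[0,0,0,0,0,0,0,0,0,0,0,0,0,0,0,0,0,2,0,0,0,0,0,2,1,1,0,0]
Step 12: insert u at [17, 23] -> counters=[0,0,0,0,0,0,0,0,0,0,0,0,0,0,0,0,0,3,0,0,0,0,0,3,1,1,0,0]
Step 13: insert ec at [24, 25] -> counters=[0,0,0,0,0,0,0,0,0,0,0,0,0,0,0,0,0,3,0,0,0,0,0,3,2,2,0,0]
Step 14: insert ec at [24, 25] -> counters=[0,0,0,0,0,0,0,0,0,0,0,0,0,0,0,0,0,3,0,0,0,0,0,3,3,3,0,0]
Step 15: insert ec at [24, 25] -> counters=[0,0,0,0,0,0,0,0,0,0,0,0,0,0,0,0,0,3,0,0,0,0,0,3,4,4,0,0]
Step 16: delete u at [17, 23] -> counters=[0,0,0,0,0,0,0,0,0,0,0,0,0,0,0,0,0,2,0,0,0,0,0,2,4,4,0,0]
Step 17: delete u at [17, 23] -> counters=[0,0,0,0,0,0,0,0,0,0,0,0,0,0,0,0,0,1,0,0,0,0,0,1,4,4,0,0]
Step 18: insert u at [17, 23] -> counters=[0,0,0,0,0,0,0,0,0,0,0,0,0,0,0,0,0,2,0,0,0,0,0,2,4,4,0,0]
Step 19: insert s at [1, 2] -> counters=[0,1,1,0,0,0,0,0,0,0,0,0,0,0,0,0,0,2,0,0,0,0,0,2,4,4,0,0]
Final counters=[0,1,1,0,0,0,0,0,0,0,0,0,0,0,0,0,0,2,0,0,0,0,0,2,4,4,0,0] -> 6 nonzero

Answer: 6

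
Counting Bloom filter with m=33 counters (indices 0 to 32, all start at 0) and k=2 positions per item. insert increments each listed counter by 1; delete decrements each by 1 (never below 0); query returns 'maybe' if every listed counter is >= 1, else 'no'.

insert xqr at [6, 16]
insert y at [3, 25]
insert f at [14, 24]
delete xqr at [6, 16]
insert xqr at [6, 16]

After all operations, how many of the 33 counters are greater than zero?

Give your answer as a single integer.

Step 1: insert xqr at [6, 16] -> counters=[0,0,0,0,0,0,1,0,0,0,0,0,0,0,0,0,1,0,0,0,0,0,0,0,0,0,0,0,0,0,0,0,0]
Step 2: insert y at [3, 25] -> counters=[0,0,0,1,0,0,1,0,0,0,0,0,0,0,0,0,1,0,0,0,0,0,0,0,0,1,0,0,0,0,0,0,0]
Step 3: insert f at [14, 24] -> counters=[0,0,0,1,0,0,1,0,0,0,0,0,0,0,1,0,1,0,0,0,0,0,0,0,1,1,0,0,0,0,0,0,0]
Step 4: delete xqr at [6, 16] -> counters=[0,0,0,1,0,0,0,0,0,0,0,0,0,0,1,0,0,0,0,0,0,0,0,0,1,1,0,0,0,0,0,0,0]
Step 5: insert xqr at [6, 16] -> counters=[0,0,0,1,0,0,1,0,0,0,0,0,0,0,1,0,1,0,0,0,0,0,0,0,1,1,0,0,0,0,0,0,0]
Final counters=[0,0,0,1,0,0,1,0,0,0,0,0,0,0,1,0,1,0,0,0,0,0,0,0,1,1,0,0,0,0,0,0,0] -> 6 nonzero

Answer: 6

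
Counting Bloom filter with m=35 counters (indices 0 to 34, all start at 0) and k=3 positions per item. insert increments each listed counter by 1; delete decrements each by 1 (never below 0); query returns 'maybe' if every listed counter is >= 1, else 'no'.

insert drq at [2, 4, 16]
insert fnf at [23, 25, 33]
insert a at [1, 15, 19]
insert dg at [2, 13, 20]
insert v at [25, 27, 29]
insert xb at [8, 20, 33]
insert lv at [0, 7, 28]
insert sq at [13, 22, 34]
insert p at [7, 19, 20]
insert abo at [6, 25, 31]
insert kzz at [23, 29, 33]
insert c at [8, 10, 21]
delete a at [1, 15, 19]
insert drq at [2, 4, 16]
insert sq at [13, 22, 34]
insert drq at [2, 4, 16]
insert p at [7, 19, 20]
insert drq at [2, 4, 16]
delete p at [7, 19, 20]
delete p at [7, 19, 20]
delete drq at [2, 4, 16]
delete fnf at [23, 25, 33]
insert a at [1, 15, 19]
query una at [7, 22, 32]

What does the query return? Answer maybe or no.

Answer: no

Derivation:
Step 1: insert drq at [2, 4, 16] -> counters=[0,0,1,0,1,0,0,0,0,0,0,0,0,0,0,0,1,0,0,0,0,0,0,0,0,0,0,0,0,0,0,0,0,0,0]
Step 2: insert fnf at [23, 25, 33] -> counters=[0,0,1,0,1,0,0,0,0,0,0,0,0,0,0,0,1,0,0,0,0,0,0,1,0,1,0,0,0,0,0,0,0,1,0]
Step 3: insert a at [1, 15, 19] -> counters=[0,1,1,0,1,0,0,0,0,0,0,0,0,0,0,1,1,0,0,1,0,0,0,1,0,1,0,0,0,0,0,0,0,1,0]
Step 4: insert dg at [2, 13, 20] -> counters=[0,1,2,0,1,0,0,0,0,0,0,0,0,1,0,1,1,0,0,1,1,0,0,1,0,1,0,0,0,0,0,0,0,1,0]
Step 5: insert v at [25, 27, 29] -> counters=[0,1,2,0,1,0,0,0,0,0,0,0,0,1,0,1,1,0,0,1,1,0,0,1,0,2,0,1,0,1,0,0,0,1,0]
Step 6: insert xb at [8, 20, 33] -> counters=[0,1,2,0,1,0,0,0,1,0,0,0,0,1,0,1,1,0,0,1,2,0,0,1,0,2,0,1,0,1,0,0,0,2,0]
Step 7: insert lv at [0, 7, 28] -> counters=[1,1,2,0,1,0,0,1,1,0,0,0,0,1,0,1,1,0,0,1,2,0,0,1,0,2,0,1,1,1,0,0,0,2,0]
Step 8: insert sq at [13, 22, 34] -> counters=[1,1,2,0,1,0,0,1,1,0,0,0,0,2,0,1,1,0,0,1,2,0,1,1,0,2,0,1,1,1,0,0,0,2,1]
Step 9: insert p at [7, 19, 20] -> counters=[1,1,2,0,1,0,0,2,1,0,0,0,0,2,0,1,1,0,0,2,3,0,1,1,0,2,0,1,1,1,0,0,0,2,1]
Step 10: insert abo at [6, 25, 31] -> counters=[1,1,2,0,1,0,1,2,1,0,0,0,0,2,0,1,1,0,0,2,3,0,1,1,0,3,0,1,1,1,0,1,0,2,1]
Step 11: insert kzz at [23, 29, 33] -> counters=[1,1,2,0,1,0,1,2,1,0,0,0,0,2,0,1,1,0,0,2,3,0,1,2,0,3,0,1,1,2,0,1,0,3,1]
Step 12: insert c at [8, 10, 21] -> counters=[1,1,2,0,1,0,1,2,2,0,1,0,0,2,0,1,1,0,0,2,3,1,1,2,0,3,0,1,1,2,0,1,0,3,1]
Step 13: delete a at [1, 15, 19] -> counters=[1,0,2,0,1,0,1,2,2,0,1,0,0,2,0,0,1,0,0,1,3,1,1,2,0,3,0,1,1,2,0,1,0,3,1]
Step 14: insert drq at [2, 4, 16] -> counters=[1,0,3,0,2,0,1,2,2,0,1,0,0,2,0,0,2,0,0,1,3,1,1,2,0,3,0,1,1,2,0,1,0,3,1]
Step 15: insert sq at [13, 22, 34] -> counters=[1,0,3,0,2,0,1,2,2,0,1,0,0,3,0,0,2,0,0,1,3,1,2,2,0,3,0,1,1,2,0,1,0,3,2]
Step 16: insert drq at [2, 4, 16] -> counters=[1,0,4,0,3,0,1,2,2,0,1,0,0,3,0,0,3,0,0,1,3,1,2,2,0,3,0,1,1,2,0,1,0,3,2]
Step 17: insert p at [7, 19, 20] -> counters=[1,0,4,0,3,0,1,3,2,0,1,0,0,3,0,0,3,0,0,2,4,1,2,2,0,3,0,1,1,2,0,1,0,3,2]
Step 18: insert drq at [2, 4, 16] -> counters=[1,0,5,0,4,0,1,3,2,0,1,0,0,3,0,0,4,0,0,2,4,1,2,2,0,3,0,1,1,2,0,1,0,3,2]
Step 19: delete p at [7, 19, 20] -> counters=[1,0,5,0,4,0,1,2,2,0,1,0,0,3,0,0,4,0,0,1,3,1,2,2,0,3,0,1,1,2,0,1,0,3,2]
Step 20: delete p at [7, 19, 20] -> counters=[1,0,5,0,4,0,1,1,2,0,1,0,0,3,0,0,4,0,0,0,2,1,2,2,0,3,0,1,1,2,0,1,0,3,2]
Step 21: delete drq at [2, 4, 16] -> counters=[1,0,4,0,3,0,1,1,2,0,1,0,0,3,0,0,3,0,0,0,2,1,2,2,0,3,0,1,1,2,0,1,0,3,2]
Step 22: delete fnf at [23, 25, 33] -> counters=[1,0,4,0,3,0,1,1,2,0,1,0,0,3,0,0,3,0,0,0,2,1,2,1,0,2,0,1,1,2,0,1,0,2,2]
Step 23: insert a at [1, 15, 19] -> counters=[1,1,4,0,3,0,1,1,2,0,1,0,0,3,0,1,3,0,0,1,2,1,2,1,0,2,0,1,1,2,0,1,0,2,2]
Query una: check counters[7]=1 counters[22]=2 counters[32]=0 -> no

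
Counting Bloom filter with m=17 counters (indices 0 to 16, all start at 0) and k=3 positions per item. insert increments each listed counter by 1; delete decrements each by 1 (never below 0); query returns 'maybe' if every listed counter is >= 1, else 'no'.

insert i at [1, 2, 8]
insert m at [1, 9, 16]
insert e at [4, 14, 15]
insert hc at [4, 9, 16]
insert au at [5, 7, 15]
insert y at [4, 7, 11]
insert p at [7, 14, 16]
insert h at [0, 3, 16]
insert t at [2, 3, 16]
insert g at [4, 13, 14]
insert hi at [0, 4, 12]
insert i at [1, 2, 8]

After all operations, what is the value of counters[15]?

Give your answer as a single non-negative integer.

Answer: 2

Derivation:
Step 1: insert i at [1, 2, 8] -> counters=[0,1,1,0,0,0,0,0,1,0,0,0,0,0,0,0,0]
Step 2: insert m at [1, 9, 16] -> counters=[0,2,1,0,0,0,0,0,1,1,0,0,0,0,0,0,1]
Step 3: insert e at [4, 14, 15] -> counters=[0,2,1,0,1,0,0,0,1,1,0,0,0,0,1,1,1]
Step 4: insert hc at [4, 9, 16] -> counters=[0,2,1,0,2,0,0,0,1,2,0,0,0,0,1,1,2]
Step 5: insert au at [5, 7, 15] -> counters=[0,2,1,0,2,1,0,1,1,2,0,0,0,0,1,2,2]
Step 6: insert y at [4, 7, 11] -> counters=[0,2,1,0,3,1,0,2,1,2,0,1,0,0,1,2,2]
Step 7: insert p at [7, 14, 16] -> counters=[0,2,1,0,3,1,0,3,1,2,0,1,0,0,2,2,3]
Step 8: insert h at [0, 3, 16] -> counters=[1,2,1,1,3,1,0,3,1,2,0,1,0,0,2,2,4]
Step 9: insert t at [2, 3, 16] -> counters=[1,2,2,2,3,1,0,3,1,2,0,1,0,0,2,2,5]
Step 10: insert g at [4, 13, 14] -> counters=[1,2,2,2,4,1,0,3,1,2,0,1,0,1,3,2,5]
Step 11: insert hi at [0, 4, 12] -> counters=[2,2,2,2,5,1,0,3,1,2,0,1,1,1,3,2,5]
Step 12: insert i at [1, 2, 8] -> counters=[2,3,3,2,5,1,0,3,2,2,0,1,1,1,3,2,5]
Final counters=[2,3,3,2,5,1,0,3,2,2,0,1,1,1,3,2,5] -> counters[15]=2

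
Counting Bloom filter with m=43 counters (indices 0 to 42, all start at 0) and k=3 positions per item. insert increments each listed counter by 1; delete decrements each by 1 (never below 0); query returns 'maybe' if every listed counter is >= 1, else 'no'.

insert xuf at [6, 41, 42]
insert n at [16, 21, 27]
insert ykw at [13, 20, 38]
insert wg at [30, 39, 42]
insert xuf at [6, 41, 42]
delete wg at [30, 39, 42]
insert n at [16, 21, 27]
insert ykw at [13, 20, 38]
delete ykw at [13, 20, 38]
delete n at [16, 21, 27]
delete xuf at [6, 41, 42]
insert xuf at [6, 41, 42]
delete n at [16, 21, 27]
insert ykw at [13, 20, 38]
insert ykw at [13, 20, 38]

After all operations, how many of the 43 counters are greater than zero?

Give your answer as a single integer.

Step 1: insert xuf at [6, 41, 42] -> counters=[0,0,0,0,0,0,1,0,0,0,0,0,0,0,0,0,0,0,0,0,0,0,0,0,0,0,0,0,0,0,0,0,0,0,0,0,0,0,0,0,0,1,1]
Step 2: insert n at [16, 21, 27] -> counters=[0,0,0,0,0,0,1,0,0,0,0,0,0,0,0,0,1,0,0,0,0,1,0,0,0,0,0,1,0,0,0,0,0,0,0,0,0,0,0,0,0,1,1]
Step 3: insert ykw at [13, 20, 38] -> counters=[0,0,0,0,0,0,1,0,0,0,0,0,0,1,0,0,1,0,0,0,1,1,0,0,0,0,0,1,0,0,0,0,0,0,0,0,0,0,1,0,0,1,1]
Step 4: insert wg at [30, 39, 42] -> counters=[0,0,0,0,0,0,1,0,0,0,0,0,0,1,0,0,1,0,0,0,1,1,0,0,0,0,0,1,0,0,1,0,0,0,0,0,0,0,1,1,0,1,2]
Step 5: insert xuf at [6, 41, 42] -> counters=[0,0,0,0,0,0,2,0,0,0,0,0,0,1,0,0,1,0,0,0,1,1,0,0,0,0,0,1,0,0,1,0,0,0,0,0,0,0,1,1,0,2,3]
Step 6: delete wg at [30, 39, 42] -> counters=[0,0,0,0,0,0,2,0,0,0,0,0,0,1,0,0,1,0,0,0,1,1,0,0,0,0,0,1,0,0,0,0,0,0,0,0,0,0,1,0,0,2,2]
Step 7: insert n at [16, 21, 27] -> counters=[0,0,0,0,0,0,2,0,0,0,0,0,0,1,0,0,2,0,0,0,1,2,0,0,0,0,0,2,0,0,0,0,0,0,0,0,0,0,1,0,0,2,2]
Step 8: insert ykw at [13, 20, 38] -> counters=[0,0,0,0,0,0,2,0,0,0,0,0,0,2,0,0,2,0,0,0,2,2,0,0,0,0,0,2,0,0,0,0,0,0,0,0,0,0,2,0,0,2,2]
Step 9: delete ykw at [13, 20, 38] -> counters=[0,0,0,0,0,0,2,0,0,0,0,0,0,1,0,0,2,0,0,0,1,2,0,0,0,0,0,2,0,0,0,0,0,0,0,0,0,0,1,0,0,2,2]
Step 10: delete n at [16, 21, 27] -> counters=[0,0,0,0,0,0,2,0,0,0,0,0,0,1,0,0,1,0,0,0,1,1,0,0,0,0,0,1,0,0,0,0,0,0,0,0,0,0,1,0,0,2,2]
Step 11: delete xuf at [6, 41, 42] -> counters=[0,0,0,0,0,0,1,0,0,0,0,0,0,1,0,0,1,0,0,0,1,1,0,0,0,0,0,1,0,0,0,0,0,0,0,0,0,0,1,0,0,1,1]
Step 12: insert xuf at [6, 41, 42] -> counters=[0,0,0,0,0,0,2,0,0,0,0,0,0,1,0,0,1,0,0,0,1,1,0,0,0,0,0,1,0,0,0,0,0,0,0,0,0,0,1,0,0,2,2]
Step 13: delete n at [16, 21, 27] -> counters=[0,0,0,0,0,0,2,0,0,0,0,0,0,1,0,0,0,0,0,0,1,0,0,0,0,0,0,0,0,0,0,0,0,0,0,0,0,0,1,0,0,2,2]
Step 14: insert ykw at [13, 20, 38] -> counters=[0,0,0,0,0,0,2,0,0,0,0,0,0,2,0,0,0,0,0,0,2,0,0,0,0,0,0,0,0,0,0,0,0,0,0,0,0,0,2,0,0,2,2]
Step 15: insert ykw at [13, 20, 38] -> counters=[0,0,0,0,0,0,2,0,0,0,0,0,0,3,0,0,0,0,0,0,3,0,0,0,0,0,0,0,0,0,0,0,0,0,0,0,0,0,3,0,0,2,2]
Final counters=[0,0,0,0,0,0,2,0,0,0,0,0,0,3,0,0,0,0,0,0,3,0,0,0,0,0,0,0,0,0,0,0,0,0,0,0,0,0,3,0,0,2,2] -> 6 nonzero

Answer: 6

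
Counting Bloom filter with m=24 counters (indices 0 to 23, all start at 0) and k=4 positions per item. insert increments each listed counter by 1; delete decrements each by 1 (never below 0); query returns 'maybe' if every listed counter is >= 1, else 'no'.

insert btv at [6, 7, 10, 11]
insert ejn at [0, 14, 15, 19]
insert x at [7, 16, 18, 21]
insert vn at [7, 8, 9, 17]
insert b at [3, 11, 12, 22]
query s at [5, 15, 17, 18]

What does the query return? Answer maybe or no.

Step 1: insert btv at [6, 7, 10, 11] -> counters=[0,0,0,0,0,0,1,1,0,0,1,1,0,0,0,0,0,0,0,0,0,0,0,0]
Step 2: insert ejn at [0, 14, 15, 19] -> counters=[1,0,0,0,0,0,1,1,0,0,1,1,0,0,1,1,0,0,0,1,0,0,0,0]
Step 3: insert x at [7, 16, 18, 21] -> counters=[1,0,0,0,0,0,1,2,0,0,1,1,0,0,1,1,1,0,1,1,0,1,0,0]
Step 4: insert vn at [7, 8, 9, 17] -> counters=[1,0,0,0,0,0,1,3,1,1,1,1,0,0,1,1,1,1,1,1,0,1,0,0]
Step 5: insert b at [3, 11, 12, 22] -> counters=[1,0,0,1,0,0,1,3,1,1,1,2,1,0,1,1,1,1,1,1,0,1,1,0]
Query s: check counters[5]=0 counters[15]=1 counters[17]=1 counters[18]=1 -> no

Answer: no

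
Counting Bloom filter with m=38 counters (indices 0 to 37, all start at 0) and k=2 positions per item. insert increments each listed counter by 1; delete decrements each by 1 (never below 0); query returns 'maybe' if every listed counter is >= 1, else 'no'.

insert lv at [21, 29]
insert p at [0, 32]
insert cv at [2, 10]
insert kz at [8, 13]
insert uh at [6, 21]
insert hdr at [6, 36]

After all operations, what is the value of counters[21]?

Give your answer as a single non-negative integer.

Step 1: insert lv at [21, 29] -> counters=[0,0,0,0,0,0,0,0,0,0,0,0,0,0,0,0,0,0,0,0,0,1,0,0,0,0,0,0,0,1,0,0,0,0,0,0,0,0]
Step 2: insert p at [0, 32] -> counters=[1,0,0,0,0,0,0,0,0,0,0,0,0,0,0,0,0,0,0,0,0,1,0,0,0,0,0,0,0,1,0,0,1,0,0,0,0,0]
Step 3: insert cv at [2, 10] -> counters=[1,0,1,0,0,0,0,0,0,0,1,0,0,0,0,0,0,0,0,0,0,1,0,0,0,0,0,0,0,1,0,0,1,0,0,0,0,0]
Step 4: insert kz at [8, 13] -> counters=[1,0,1,0,0,0,0,0,1,0,1,0,0,1,0,0,0,0,0,0,0,1,0,0,0,0,0,0,0,1,0,0,1,0,0,0,0,0]
Step 5: insert uh at [6, 21] -> counters=[1,0,1,0,0,0,1,0,1,0,1,0,0,1,0,0,0,0,0,0,0,2,0,0,0,0,0,0,0,1,0,0,1,0,0,0,0,0]
Step 6: insert hdr at [6, 36] -> counters=[1,0,1,0,0,0,2,0,1,0,1,0,0,1,0,0,0,0,0,0,0,2,0,0,0,0,0,0,0,1,0,0,1,0,0,0,1,0]
Final counters=[1,0,1,0,0,0,2,0,1,0,1,0,0,1,0,0,0,0,0,0,0,2,0,0,0,0,0,0,0,1,0,0,1,0,0,0,1,0] -> counters[21]=2

Answer: 2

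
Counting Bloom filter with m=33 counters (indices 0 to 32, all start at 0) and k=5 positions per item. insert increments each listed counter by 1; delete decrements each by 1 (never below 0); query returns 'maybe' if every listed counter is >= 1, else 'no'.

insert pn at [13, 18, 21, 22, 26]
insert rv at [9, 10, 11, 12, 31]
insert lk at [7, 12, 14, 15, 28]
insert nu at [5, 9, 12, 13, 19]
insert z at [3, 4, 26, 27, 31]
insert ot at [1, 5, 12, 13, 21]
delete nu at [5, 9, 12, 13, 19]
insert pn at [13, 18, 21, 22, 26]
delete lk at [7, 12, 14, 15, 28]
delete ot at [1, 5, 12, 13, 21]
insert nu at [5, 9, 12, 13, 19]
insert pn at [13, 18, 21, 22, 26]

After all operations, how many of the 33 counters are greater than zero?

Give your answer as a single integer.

Step 1: insert pn at [13, 18, 21, 22, 26] -> counters=[0,0,0,0,0,0,0,0,0,0,0,0,0,1,0,0,0,0,1,0,0,1,1,0,0,0,1,0,0,0,0,0,0]
Step 2: insert rv at [9, 10, 11, 12, 31] -> counters=[0,0,0,0,0,0,0,0,0,1,1,1,1,1,0,0,0,0,1,0,0,1,1,0,0,0,1,0,0,0,0,1,0]
Step 3: insert lk at [7, 12, 14, 15, 28] -> counters=[0,0,0,0,0,0,0,1,0,1,1,1,2,1,1,1,0,0,1,0,0,1,1,0,0,0,1,0,1,0,0,1,0]
Step 4: insert nu at [5, 9, 12, 13, 19] -> counters=[0,0,0,0,0,1,0,1,0,2,1,1,3,2,1,1,0,0,1,1,0,1,1,0,0,0,1,0,1,0,0,1,0]
Step 5: insert z at [3, 4, 26, 27, 31] -> counters=[0,0,0,1,1,1,0,1,0,2,1,1,3,2,1,1,0,0,1,1,0,1,1,0,0,0,2,1,1,0,0,2,0]
Step 6: insert ot at [1, 5, 12, 13, 21] -> counters=[0,1,0,1,1,2,0,1,0,2,1,1,4,3,1,1,0,0,1,1,0,2,1,0,0,0,2,1,1,0,0,2,0]
Step 7: delete nu at [5, 9, 12, 13, 19] -> counters=[0,1,0,1,1,1,0,1,0,1,1,1,3,2,1,1,0,0,1,0,0,2,1,0,0,0,2,1,1,0,0,2,0]
Step 8: insert pn at [13, 18, 21, 22, 26] -> counters=[0,1,0,1,1,1,0,1,0,1,1,1,3,3,1,1,0,0,2,0,0,3,2,0,0,0,3,1,1,0,0,2,0]
Step 9: delete lk at [7, 12, 14, 15, 28] -> counters=[0,1,0,1,1,1,0,0,0,1,1,1,2,3,0,0,0,0,2,0,0,3,2,0,0,0,3,1,0,0,0,2,0]
Step 10: delete ot at [1, 5, 12, 13, 21] -> counters=[0,0,0,1,1,0,0,0,0,1,1,1,1,2,0,0,0,0,2,0,0,2,2,0,0,0,3,1,0,0,0,2,0]
Step 11: insert nu at [5, 9, 12, 13, 19] -> counters=[0,0,0,1,1,1,0,0,0,2,1,1,2,3,0,0,0,0,2,1,0,2,2,0,0,0,3,1,0,0,0,2,0]
Step 12: insert pn at [13, 18, 21, 22, 26] -> counters=[0,0,0,1,1,1,0,0,0,2,1,1,2,4,0,0,0,0,3,1,0,3,3,0,0,0,4,1,0,0,0,2,0]
Final counters=[0,0,0,1,1,1,0,0,0,2,1,1,2,4,0,0,0,0,3,1,0,3,3,0,0,0,4,1,0,0,0,2,0] -> 15 nonzero

Answer: 15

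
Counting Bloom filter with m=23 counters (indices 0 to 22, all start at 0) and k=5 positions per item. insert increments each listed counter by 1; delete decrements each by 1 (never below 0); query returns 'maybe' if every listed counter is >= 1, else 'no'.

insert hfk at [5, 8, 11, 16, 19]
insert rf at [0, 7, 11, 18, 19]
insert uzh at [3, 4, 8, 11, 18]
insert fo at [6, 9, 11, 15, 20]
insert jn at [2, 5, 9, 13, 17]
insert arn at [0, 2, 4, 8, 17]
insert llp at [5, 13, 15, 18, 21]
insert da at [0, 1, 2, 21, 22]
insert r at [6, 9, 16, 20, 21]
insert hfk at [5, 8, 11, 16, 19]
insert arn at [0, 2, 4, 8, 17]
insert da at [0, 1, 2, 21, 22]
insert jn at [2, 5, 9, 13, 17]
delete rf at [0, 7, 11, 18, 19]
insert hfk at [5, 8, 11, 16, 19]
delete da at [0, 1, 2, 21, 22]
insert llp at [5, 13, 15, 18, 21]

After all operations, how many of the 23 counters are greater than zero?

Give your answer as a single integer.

Step 1: insert hfk at [5, 8, 11, 16, 19] -> counters=[0,0,0,0,0,1,0,0,1,0,0,1,0,0,0,0,1,0,0,1,0,0,0]
Step 2: insert rf at [0, 7, 11, 18, 19] -> counters=[1,0,0,0,0,1,0,1,1,0,0,2,0,0,0,0,1,0,1,2,0,0,0]
Step 3: insert uzh at [3, 4, 8, 11, 18] -> counters=[1,0,0,1,1,1,0,1,2,0,0,3,0,0,0,0,1,0,2,2,0,0,0]
Step 4: insert fo at [6, 9, 11, 15, 20] -> counters=[1,0,0,1,1,1,1,1,2,1,0,4,0,0,0,1,1,0,2,2,1,0,0]
Step 5: insert jn at [2, 5, 9, 13, 17] -> counters=[1,0,1,1,1,2,1,1,2,2,0,4,0,1,0,1,1,1,2,2,1,0,0]
Step 6: insert arn at [0, 2, 4, 8, 17] -> counters=[2,0,2,1,2,2,1,1,3,2,0,4,0,1,0,1,1,2,2,2,1,0,0]
Step 7: insert llp at [5, 13, 15, 18, 21] -> counters=[2,0,2,1,2,3,1,1,3,2,0,4,0,2,0,2,1,2,3,2,1,1,0]
Step 8: insert da at [0, 1, 2, 21, 22] -> counters=[3,1,3,1,2,3,1,1,3,2,0,4,0,2,0,2,1,2,3,2,1,2,1]
Step 9: insert r at [6, 9, 16, 20, 21] -> counters=[3,1,3,1,2,3,2,1,3,3,0,4,0,2,0,2,2,2,3,2,2,3,1]
Step 10: insert hfk at [5, 8, 11, 16, 19] -> counters=[3,1,3,1,2,4,2,1,4,3,0,5,0,2,0,2,3,2,3,3,2,3,1]
Step 11: insert arn at [0, 2, 4, 8, 17] -> counters=[4,1,4,1,3,4,2,1,5,3,0,5,0,2,0,2,3,3,3,3,2,3,1]
Step 12: insert da at [0, 1, 2, 21, 22] -> counters=[5,2,5,1,3,4,2,1,5,3,0,5,0,2,0,2,3,3,3,3,2,4,2]
Step 13: insert jn at [2, 5, 9, 13, 17] -> counters=[5,2,6,1,3,5,2,1,5,4,0,5,0,3,0,2,3,4,3,3,2,4,2]
Step 14: delete rf at [0, 7, 11, 18, 19] -> counters=[4,2,6,1,3,5,2,0,5,4,0,4,0,3,0,2,3,4,2,2,2,4,2]
Step 15: insert hfk at [5, 8, 11, 16, 19] -> counters=[4,2,6,1,3,6,2,0,6,4,0,5,0,3,0,2,4,4,2,3,2,4,2]
Step 16: delete da at [0, 1, 2, 21, 22] -> counters=[3,1,5,1,3,6,2,0,6,4,0,5,0,3,0,2,4,4,2,3,2,3,1]
Step 17: insert llp at [5, 13, 15, 18, 21] -> counters=[3,1,5,1,3,7,2,0,6,4,0,5,0,4,0,3,4,4,3,3,2,4,1]
Final counters=[3,1,5,1,3,7,2,0,6,4,0,5,0,4,0,3,4,4,3,3,2,4,1] -> 19 nonzero

Answer: 19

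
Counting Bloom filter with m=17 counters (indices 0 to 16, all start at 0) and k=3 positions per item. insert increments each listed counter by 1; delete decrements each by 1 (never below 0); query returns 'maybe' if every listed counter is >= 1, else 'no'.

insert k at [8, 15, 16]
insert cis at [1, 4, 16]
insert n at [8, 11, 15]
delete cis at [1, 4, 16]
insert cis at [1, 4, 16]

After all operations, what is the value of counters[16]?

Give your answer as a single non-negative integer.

Step 1: insert k at [8, 15, 16] -> counters=[0,0,0,0,0,0,0,0,1,0,0,0,0,0,0,1,1]
Step 2: insert cis at [1, 4, 16] -> counters=[0,1,0,0,1,0,0,0,1,0,0,0,0,0,0,1,2]
Step 3: insert n at [8, 11, 15] -> counters=[0,1,0,0,1,0,0,0,2,0,0,1,0,0,0,2,2]
Step 4: delete cis at [1, 4, 16] -> counters=[0,0,0,0,0,0,0,0,2,0,0,1,0,0,0,2,1]
Step 5: insert cis at [1, 4, 16] -> counters=[0,1,0,0,1,0,0,0,2,0,0,1,0,0,0,2,2]
Final counters=[0,1,0,0,1,0,0,0,2,0,0,1,0,0,0,2,2] -> counters[16]=2

Answer: 2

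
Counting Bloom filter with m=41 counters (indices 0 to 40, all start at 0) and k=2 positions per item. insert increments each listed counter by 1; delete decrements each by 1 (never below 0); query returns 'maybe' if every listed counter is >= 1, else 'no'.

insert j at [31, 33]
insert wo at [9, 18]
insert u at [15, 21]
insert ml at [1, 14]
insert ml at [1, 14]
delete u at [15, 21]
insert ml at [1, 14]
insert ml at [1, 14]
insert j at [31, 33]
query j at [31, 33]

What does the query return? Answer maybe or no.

Answer: maybe

Derivation:
Step 1: insert j at [31, 33] -> counters=[0,0,0,0,0,0,0,0,0,0,0,0,0,0,0,0,0,0,0,0,0,0,0,0,0,0,0,0,0,0,0,1,0,1,0,0,0,0,0,0,0]
Step 2: insert wo at [9, 18] -> counters=[0,0,0,0,0,0,0,0,0,1,0,0,0,0,0,0,0,0,1,0,0,0,0,0,0,0,0,0,0,0,0,1,0,1,0,0,0,0,0,0,0]
Step 3: insert u at [15, 21] -> counters=[0,0,0,0,0,0,0,0,0,1,0,0,0,0,0,1,0,0,1,0,0,1,0,0,0,0,0,0,0,0,0,1,0,1,0,0,0,0,0,0,0]
Step 4: insert ml at [1, 14] -> counters=[0,1,0,0,0,0,0,0,0,1,0,0,0,0,1,1,0,0,1,0,0,1,0,0,0,0,0,0,0,0,0,1,0,1,0,0,0,0,0,0,0]
Step 5: insert ml at [1, 14] -> counters=[0,2,0,0,0,0,0,0,0,1,0,0,0,0,2,1,0,0,1,0,0,1,0,0,0,0,0,0,0,0,0,1,0,1,0,0,0,0,0,0,0]
Step 6: delete u at [15, 21] -> counters=[0,2,0,0,0,0,0,0,0,1,0,0,0,0,2,0,0,0,1,0,0,0,0,0,0,0,0,0,0,0,0,1,0,1,0,0,0,0,0,0,0]
Step 7: insert ml at [1, 14] -> counters=[0,3,0,0,0,0,0,0,0,1,0,0,0,0,3,0,0,0,1,0,0,0,0,0,0,0,0,0,0,0,0,1,0,1,0,0,0,0,0,0,0]
Step 8: insert ml at [1, 14] -> counters=[0,4,0,0,0,0,0,0,0,1,0,0,0,0,4,0,0,0,1,0,0,0,0,0,0,0,0,0,0,0,0,1,0,1,0,0,0,0,0,0,0]
Step 9: insert j at [31, 33] -> counters=[0,4,0,0,0,0,0,0,0,1,0,0,0,0,4,0,0,0,1,0,0,0,0,0,0,0,0,0,0,0,0,2,0,2,0,0,0,0,0,0,0]
Query j: check counters[31]=2 counters[33]=2 -> maybe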